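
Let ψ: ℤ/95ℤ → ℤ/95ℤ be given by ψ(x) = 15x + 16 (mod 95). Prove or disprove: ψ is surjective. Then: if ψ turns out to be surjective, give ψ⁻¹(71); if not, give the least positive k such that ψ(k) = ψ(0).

Recall that ψ is surjective if every y in the codomain equals ψ(x) for some x in the domain.
Since gcd(15, 95) = 5, we have 15x ≡ 0 (mod 5) for all x, so ψ(x) ≡ 1 (mod 5).
But 0 ≢ 1 (mod 5), so 0 ∈ ℤ/95ℤ has no preimage. So ψ is not surjective.
Since ψ is not surjective, we find the least positive k with ψ(k) = ψ(0): this means 15k ≡ 0 (mod 95), i.e. 95 ∣ 15k. Since gcd(15, 95) = 5, dividing through by 5 this holds exactly when 19 ∣ 3k, and as gcd(3, 19) = 1, exactly when 19 ∣ k.
The smallest positive such k is 19.

19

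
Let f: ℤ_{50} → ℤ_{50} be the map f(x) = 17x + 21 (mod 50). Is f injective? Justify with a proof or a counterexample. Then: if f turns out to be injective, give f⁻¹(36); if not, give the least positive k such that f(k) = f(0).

Suppose f(u) = f(v) in ℤ_{50}. Then 17u + 21 ≡ 17v + 21 (mod 50), thus 17(u − v) ≡ 0 (mod 50).
Since gcd(17, 50) = 1, 17 is invertible modulo 50, therefore u − v ≡ 0 (mod 50), i.e. u = v.
Hence f is injective.
We now compute 17⁻¹ mod 50 explicitly. Euclid's algorithm: 50 = 2·17 + 16, 17 = 1·16 + 1; back-substituting gives 1 = 3·17 − 1·50, so 17⁻¹ ≡ 3 (mod 50).
Since f is injective, we find f⁻¹(36): we need 17x ≡ 36 − 21 ≡ 15 (mod 50). Using 17⁻¹ = 3: x ≡ 3·15 = 45, so x = 45.
Check: f(45) = 17·45 + 21 = 786 = 15·50 + 36 ≡ 36 (mod 50).

45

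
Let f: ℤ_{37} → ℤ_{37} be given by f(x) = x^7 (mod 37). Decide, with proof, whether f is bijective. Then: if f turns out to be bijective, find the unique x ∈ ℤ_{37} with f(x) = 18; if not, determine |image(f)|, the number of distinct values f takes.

5

Since 37 is prime, the nonzero elements of ℤ_{37} form a cyclic group of order 36.
As gcd(7, 36) = 1, raising to the 7th power is a bijection on this group: if x_1^7 ≡ x_2^7 then (x_1x_2^{−1})^7 = 1, and the only element of order dividing gcd(7, 36) = 1 is 1, so x_1 = x_2.
With f(0) = 0 this makes f injective on all of ℤ_{37}, hence bijective (finite equal-size domain and codomain). In particular f is bijective.
Since f is bijective, we find the preimage of 18. The inverse of x ↦ x^7 on (ℤ_{37})^× is x ↦ x^31, because 7·31 = 217 = 6·36 + 1 ≡ 1 (mod 36) and x^{36} = 1 for x ≠ 0 (Fermat). So f⁻¹(18) = 18^31 mod 37.
Repeated squaring mod 37: 18^1 ≡ 18, 18^2 ≡ 18² = 324 ≡ 28, 18^4 ≡ 28² = 784 ≡ 7, 18^8 ≡ 7² = 49 ≡ 12, 18^16 ≡ 12² = 144 ≡ 33. Since 31 = 16 + 8 + 4 + 2 + 1, 18^31 ≡ 33·12·7·28·18: 33·12 = 396 ≡ 26, then 26·7 = 182 ≡ 34, then 34·28 = 952 ≡ 27, then 27·18 = 486 ≡ 5. So 18^31 ≡ 5 (mod 37).
Hence f⁻¹(18) = 5.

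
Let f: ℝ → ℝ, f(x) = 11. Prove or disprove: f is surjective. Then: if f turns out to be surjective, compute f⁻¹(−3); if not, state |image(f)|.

1

By definition, f is surjective if every y in the codomain equals f(x) for some x in the domain.
f(x) = 11 for all x, so 12 has no preimage and f is not surjective.
Since f is not surjective, we state |image(f)|: the image of f is {11}, which has 1 element.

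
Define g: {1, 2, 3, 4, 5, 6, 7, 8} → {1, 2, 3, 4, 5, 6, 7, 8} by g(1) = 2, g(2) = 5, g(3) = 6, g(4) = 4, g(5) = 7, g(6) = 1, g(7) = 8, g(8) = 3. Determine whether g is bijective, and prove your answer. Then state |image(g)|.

The values 2, 5, 6, 4, 7, 1, 8, 3 are a permutation of {1, 2, 3, 4, 5, 6, 7, 8}: each element appears exactly once.
So g is injective and surjective, hence bijective.
The image of g is {1, 2, 3, 4, 5, 6, 7, 8}, which has 8 elements.

8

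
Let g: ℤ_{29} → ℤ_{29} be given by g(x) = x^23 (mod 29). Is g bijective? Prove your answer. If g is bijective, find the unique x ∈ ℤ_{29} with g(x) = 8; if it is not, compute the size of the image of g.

3

Since 29 is prime, the nonzero elements of ℤ_{29} form a cyclic group of order 28.
As gcd(23, 28) = 1, raising to the 23rd power is a bijection on this group: if u^23 ≡ v^23 then (uv^{−1})^23 = 1, and the only element of order dividing gcd(23, 28) = 1 is 1, so u = v.
With g(0) = 0 this makes g injective on all of ℤ_{29}, hence bijective (finite equal-size domain and codomain). In particular g is bijective.
Since g is bijective, we find the preimage of 8. The inverse of x ↦ x^23 on (ℤ_{29})^× is x ↦ x^11, because 23·11 = 253 = 9·28 + 1 ≡ 1 (mod 28) and x^{28} = 1 for x ≠ 0 (Fermat). So g⁻¹(8) = 8^11 mod 29.
Repeated squaring mod 29: 8^1 ≡ 8, 8^2 ≡ 8² = 64 ≡ 6, 8^4 ≡ 6² = 36 ≡ 7, 8^8 ≡ 7² = 49 ≡ 20. Since 11 = 8 + 2 + 1, 8^11 ≡ 20·6·8: 20·6 = 120 ≡ 4, then 4·8 = 32 ≡ 3. So 8^11 ≡ 3 (mod 29).
Hence g⁻¹(8) = 3.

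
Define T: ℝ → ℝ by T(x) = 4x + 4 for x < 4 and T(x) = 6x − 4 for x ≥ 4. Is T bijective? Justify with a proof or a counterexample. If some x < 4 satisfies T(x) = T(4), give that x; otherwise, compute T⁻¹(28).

16/3

Both pieces are strictly increasing (slopes 4 and 6), so each is injective on its own interval.
The left piece maps (−∞, 4) onto (−∞, 20); the right piece maps [4, ∞) onto [20, ∞).
Since 20 = 20, the images partition ℝ: T is injective and surjective, hence bijective.
Because the two images are disjoint, no x < 4 has T(x) = T(4), so we compute T⁻¹(28): 28 lies in [20, ∞), so solve 6x − 4 = 28: x = (28 + 4)/6 = 16/3.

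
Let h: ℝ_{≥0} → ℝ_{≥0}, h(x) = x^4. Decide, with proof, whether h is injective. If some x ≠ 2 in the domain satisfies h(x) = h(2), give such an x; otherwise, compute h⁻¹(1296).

On ℝ_{≥0}, x ↦ x^4 is strictly increasing, so h(s) = h(t) forces s = t. Hence h is injective.
Since x ↦ x^4 is strictly increasing on ℝ_{≥0}, it is injective there, so no x ≠ 2 in the domain has h(x) = h(2). We therefore compute h⁻¹(1296) = 1296^{1/4} = 6 (indeed 6^4 = 1296).

6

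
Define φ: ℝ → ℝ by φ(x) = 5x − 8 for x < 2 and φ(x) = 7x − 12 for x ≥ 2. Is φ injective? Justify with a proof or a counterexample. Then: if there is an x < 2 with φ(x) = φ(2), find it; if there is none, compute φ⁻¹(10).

Both pieces are strictly increasing (slopes 5 and 7), so each is injective on its own interval.
The left piece maps (−∞, 2) onto (−∞, 2); the right piece maps [2, ∞) onto [2, ∞).
These images are disjoint, so no value is attained by both pieces. Therefore φ is injective.
Because the two images are disjoint, no x < 2 has φ(x) = φ(2), so we compute φ⁻¹(10): 10 lies in [2, ∞), so solve 7x − 12 = 10: x = (10 + 12)/7 = 22/7.

22/7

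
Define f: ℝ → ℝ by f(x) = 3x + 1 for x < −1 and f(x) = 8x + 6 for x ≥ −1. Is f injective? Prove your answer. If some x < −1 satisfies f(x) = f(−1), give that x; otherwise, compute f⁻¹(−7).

Both pieces are strictly increasing (slopes 3 and 8), so each is injective on its own interval.
The left piece maps (−∞, −1) onto (−∞, −2); the right piece maps [−1, ∞) onto [−2, ∞).
These images are disjoint, so no value is attained by both pieces. So f is injective.
Because the two images are disjoint, no x < −1 has f(x) = f(−1), so we compute f⁻¹(−7): −7 lies in (−∞, −2), so solve 3x + 1 = −7: x = (−7 − 1)/3 = −8/3.

-8/3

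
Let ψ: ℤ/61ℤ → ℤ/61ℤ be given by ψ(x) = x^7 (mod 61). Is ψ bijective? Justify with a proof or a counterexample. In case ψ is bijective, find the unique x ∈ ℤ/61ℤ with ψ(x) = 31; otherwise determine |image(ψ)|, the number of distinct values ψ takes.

Since 61 is prime, the nonzero elements of ℤ/61ℤ form a cyclic group of order 60.
As gcd(7, 60) = 1, raising to the 7th power is a bijection on this group: if x_1^7 ≡ x_2^7 then (x_1x_2^{−1})^7 = 1, and the only element of order dividing gcd(7, 60) = 1 is 1, so x_1 = x_2.
With ψ(0) = 0 this makes ψ injective on all of ℤ/61ℤ, hence bijective (finite equal-size domain and codomain). In particular ψ is bijective.
Since ψ is bijective, we find the preimage of 31. The inverse of x ↦ x^7 on (ℤ/61ℤ)^× is x ↦ x^43, because 7·43 = 301 = 5·60 + 1 ≡ 1 (mod 60) and x^{60} = 1 for x ≠ 0 (Fermat). So ψ⁻¹(31) = 31^43 mod 61.
Repeated squaring mod 61: 31^1 ≡ 31, 31^2 ≡ 31² = 961 ≡ 46, 31^4 ≡ 46² = 2116 ≡ 42, 31^8 ≡ 42² = 1764 ≡ 56, 31^16 ≡ 56² = 3136 ≡ 25, 31^32 ≡ 25² = 625 ≡ 15. Since 43 = 32 + 8 + 2 + 1, 31^43 ≡ 15·56·46·31: 15·56 = 840 ≡ 47, then 47·46 = 2162 ≡ 27, then 27·31 = 837 ≡ 44. So 31^43 ≡ 44 (mod 61).
Hence ψ⁻¹(31) = 44.

44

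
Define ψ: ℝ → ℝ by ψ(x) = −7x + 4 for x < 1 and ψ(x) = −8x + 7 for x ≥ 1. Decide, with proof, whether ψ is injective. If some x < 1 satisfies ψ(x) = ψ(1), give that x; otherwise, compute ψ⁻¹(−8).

5/7

Both pieces are strictly decreasing (slopes −7 and −8), so each is injective on its own interval.
The left piece maps (−∞, 1) onto (−3, ∞); the right piece maps [1, ∞) onto (−∞, −1].
These images overlap. In particular ψ(1) = −1 (right piece), and solving −7x + 4 = −1 on the left piece gives x = 5/7 < 1.
So ψ(5/7) = ψ(1) with 5/7 ≠ 1, and ψ is not injective. This x = 5/7 is the requested value below 1.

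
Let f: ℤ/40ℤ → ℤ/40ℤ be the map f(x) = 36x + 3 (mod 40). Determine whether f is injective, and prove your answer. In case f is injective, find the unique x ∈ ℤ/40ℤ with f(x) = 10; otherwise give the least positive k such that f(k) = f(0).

By definition, injectivity means: for all x_1, x_2 in the domain, f(x_1) = f(x_2) implies x_1 = x_2.
We have gcd(36, 40) = 4 > 1. Taking x_1 = 0 and x_2 = 10: f(0) = 3 and f(10) = 36·10 + 3 = 363 ≡ 3 (mod 40).
So f(0) = f(10) while 0 ≠ 10, therefore f is not injective.
Since f is not injective, we find the least positive k with f(k) = f(0): this means 36k ≡ 0 (mod 40), i.e. 40 ∣ 36k. Since gcd(36, 40) = 4, dividing through by 4 this holds exactly when 10 ∣ 9k, and as gcd(9, 10) = 1, exactly when 10 ∣ k.
The smallest positive such k is 10.

10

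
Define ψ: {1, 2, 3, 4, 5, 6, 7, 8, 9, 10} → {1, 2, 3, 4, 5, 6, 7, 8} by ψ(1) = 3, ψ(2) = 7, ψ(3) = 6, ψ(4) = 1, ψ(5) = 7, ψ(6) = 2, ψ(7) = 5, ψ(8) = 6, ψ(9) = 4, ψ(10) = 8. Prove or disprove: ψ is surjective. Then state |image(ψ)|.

Every element of the codomain has a preimage: 1 = ψ(4), 2 = ψ(6), 3 = ψ(1), 4 = ψ(9), 5 = ψ(7), 6 = ψ(3), 7 = ψ(2), 8 = ψ(10).
Hence ψ is surjective.
The image of ψ is {1, 2, 3, 4, 5, 6, 7, 8}, which has 8 elements.

8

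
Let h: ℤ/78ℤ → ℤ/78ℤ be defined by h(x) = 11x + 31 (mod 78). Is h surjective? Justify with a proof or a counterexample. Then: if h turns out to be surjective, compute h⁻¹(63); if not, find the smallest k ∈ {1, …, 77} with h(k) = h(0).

Since gcd(11, 78) = 1, 11 is invertible modulo 78. Euclid's algorithm: 78 = 7·11 + 1; back-substituting gives 1 = 71·11 − 10·78, so 11⁻¹ ≡ 71 (mod 78).
For any y ∈ ℤ/78ℤ, x = 71(y − 31) mod 78 satisfies h(x) = 11·71(y − 31) + 31 ≡ y (since 11·71 ≡ 1 mod 78). So every y has a preimage.
So h is surjective.
Since h is surjective, we find h⁻¹(63): we need 11x ≡ 63 − 31 ≡ 32 (mod 78). Using 11⁻¹ = 71: x ≡ 71·32 = 2272 = 29·78 + 10, so x = 10.
Check: h(10) = 11·10 + 31 = 141 = 1·78 + 63 ≡ 63 (mod 78).

10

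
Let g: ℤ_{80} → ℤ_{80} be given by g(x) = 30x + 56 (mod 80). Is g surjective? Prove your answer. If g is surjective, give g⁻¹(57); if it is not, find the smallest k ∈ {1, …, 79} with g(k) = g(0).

8

Recall: surjectivity means every element of the codomain has a preimage under g.
Since gcd(30, 80) = 10, we have 30x ≡ 0 (mod 10) for all x, so g(x) ≡ 6 (mod 10).
But 0 ≢ 6 (mod 10), so 0 ∈ ℤ_{80} has no preimage. So g is not surjective.
Since g is not surjective, we find the least positive k with g(k) = g(0): this means 30k ≡ 0 (mod 80), i.e. 80 ∣ 30k. Since gcd(30, 80) = 10, dividing through by 10 this holds exactly when 8 ∣ 3k, and as gcd(3, 8) = 1, exactly when 8 ∣ k.
The smallest positive such k is 8.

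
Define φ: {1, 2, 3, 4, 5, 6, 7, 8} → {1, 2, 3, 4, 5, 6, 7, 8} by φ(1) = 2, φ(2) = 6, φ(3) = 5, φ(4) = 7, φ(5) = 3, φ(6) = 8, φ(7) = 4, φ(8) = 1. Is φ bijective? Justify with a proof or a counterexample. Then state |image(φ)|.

The values 2, 6, 5, 7, 3, 8, 4, 1 are a permutation of {1, 2, 3, 4, 5, 6, 7, 8}: each element appears exactly once.
So φ is injective and surjective, hence bijective.
The image of φ is {1, 2, 3, 4, 5, 6, 7, 8}, which has 8 elements.

8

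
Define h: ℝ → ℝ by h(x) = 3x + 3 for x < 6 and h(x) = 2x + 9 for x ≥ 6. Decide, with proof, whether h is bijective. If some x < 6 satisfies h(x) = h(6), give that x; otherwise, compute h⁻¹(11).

8/3

Both pieces are strictly increasing (slopes 3 and 2), so each is injective on its own interval.
The left piece maps (−∞, 6) onto (−∞, 21); the right piece maps [6, ∞) onto [21, ∞).
Since 21 = 21, the images partition ℝ: h is injective and surjective, hence bijective.
Because the two images are disjoint, no x < 6 has h(x) = h(6), so we compute h⁻¹(11): 11 lies in (−∞, 21), so solve 3x + 3 = 11: x = (11 − 3)/3 = 8/3.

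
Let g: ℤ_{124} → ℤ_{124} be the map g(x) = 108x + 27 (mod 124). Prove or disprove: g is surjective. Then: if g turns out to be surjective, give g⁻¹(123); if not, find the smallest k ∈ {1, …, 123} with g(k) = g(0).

31

Since gcd(108, 124) = 4, we have 108x ≡ 0 (mod 4) for all x, so g(x) ≡ 3 (mod 4).
But 0 ≢ 3 (mod 4), so 0 ∈ ℤ_{124} has no preimage. So g is not surjective.
Since g is not surjective, we find the least positive k with g(k) = g(0): this means 108k ≡ 0 (mod 124), i.e. 124 ∣ 108k. Since gcd(108, 124) = 4, dividing through by 4 this holds exactly when 31 ∣ 27k, and as gcd(27, 31) = 1, exactly when 31 ∣ k.
The smallest positive such k is 31.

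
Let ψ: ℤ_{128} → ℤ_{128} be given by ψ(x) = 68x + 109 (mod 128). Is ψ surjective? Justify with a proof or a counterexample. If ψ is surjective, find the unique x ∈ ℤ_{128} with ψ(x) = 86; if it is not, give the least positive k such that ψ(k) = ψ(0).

32

Since gcd(68, 128) = 4, we have 68x ≡ 0 (mod 4) for all x, so ψ(x) ≡ 1 (mod 4).
But 0 ≢ 1 (mod 4), so 0 ∈ ℤ_{128} has no preimage. So ψ is not surjective.
Since ψ is not surjective, we find the least positive k with ψ(k) = ψ(0): this means 68k ≡ 0 (mod 128), i.e. 128 ∣ 68k. Since gcd(68, 128) = 4, dividing through by 4 this holds exactly when 32 ∣ 17k, and as gcd(17, 32) = 1, exactly when 32 ∣ k.
The smallest positive such k is 32.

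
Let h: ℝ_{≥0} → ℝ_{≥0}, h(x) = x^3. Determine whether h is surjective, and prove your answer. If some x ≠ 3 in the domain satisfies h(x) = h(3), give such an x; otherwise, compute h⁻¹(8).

For any y ∈ ℝ_{≥0}, x = y^{1/3} ∈ ℝ_{≥0} gives h(x) = y, so h is surjective.
Since x ↦ x^3 is strictly increasing on ℝ_{≥0}, it is injective there, so no x ≠ 3 in the domain has h(x) = h(3). We therefore compute h⁻¹(8) = 8^{1/3} = 2 (indeed 2^3 = 8).

2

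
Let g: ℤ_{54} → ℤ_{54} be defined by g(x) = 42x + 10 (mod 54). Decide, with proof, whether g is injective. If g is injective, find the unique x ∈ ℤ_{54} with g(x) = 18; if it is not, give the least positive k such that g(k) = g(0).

We have gcd(42, 54) = 6 > 1. Taking x_1 = 0 and x_2 = 9: g(0) = 10 and g(9) = 42·9 + 10 = 388 ≡ 10 (mod 54).
So g(0) = g(9) while 0 ≠ 9, so g is not injective.
Since g is not injective, we find the least positive k with g(k) = g(0): this means 42k ≡ 0 (mod 54), i.e. 54 ∣ 42k. Since gcd(42, 54) = 6, dividing through by 6 this holds exactly when 9 ∣ 7k, and as gcd(7, 9) = 1, exactly when 9 ∣ k.
The smallest positive such k is 9.

9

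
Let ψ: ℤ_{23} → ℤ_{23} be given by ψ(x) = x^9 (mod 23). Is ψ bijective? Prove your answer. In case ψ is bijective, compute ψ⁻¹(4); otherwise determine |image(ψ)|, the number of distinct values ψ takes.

Since 23 is prime, the nonzero elements of ℤ_{23} form a cyclic group of order 22.
As gcd(9, 22) = 1, raising to the 9th power is a bijection on this group: if s^9 ≡ t^9 then (st^{−1})^9 = 1, and the only element of order dividing gcd(9, 22) = 1 is 1, so s = t.
With ψ(0) = 0 this makes ψ injective on all of ℤ_{23}, hence bijective (finite equal-size domain and codomain). In particular ψ is bijective.
Since ψ is bijective, we find the preimage of 4. The inverse of x ↦ x^9 on (ℤ_{23})^× is x ↦ x^5, because 9·5 = 45 = 2·22 + 1 ≡ 1 (mod 22) and x^{22} = 1 for x ≠ 0 (Fermat). So ψ⁻¹(4) = 4^5 mod 23.
Repeated squaring mod 23: 4^1 ≡ 4, 4^2 ≡ 4² = 16, 4^4 ≡ 16² = 256 ≡ 3. Since 5 = 4 + 1, 4^5 ≡ 3·4: 3·4 = 12. So 4^5 ≡ 12 (mod 23).
Hence ψ⁻¹(4) = 12.

12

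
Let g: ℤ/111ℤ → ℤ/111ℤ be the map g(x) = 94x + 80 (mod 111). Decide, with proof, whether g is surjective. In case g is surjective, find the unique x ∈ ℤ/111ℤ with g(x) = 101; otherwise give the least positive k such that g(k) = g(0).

51

Since gcd(94, 111) = 1, 94 is invertible modulo 111. Euclid's algorithm: 111 = 1·94 + 17, 94 = 5·17 + 9, 17 = 1·9 + 8, 9 = 1·8 + 1; back-substituting gives 1 = 13·94 − 11·111, so 94⁻¹ ≡ 13 (mod 111).
For any y ∈ ℤ/111ℤ, x = 13(y − 80) mod 111 satisfies g(x) = 94·13(y − 80) + 80 ≡ y (since 94·13 ≡ 1 mod 111). So every y has a preimage.
Thus g is surjective.
Since g is surjective, we find g⁻¹(101): we need 94x ≡ 101 − 80 ≡ 21 (mod 111). Using 94⁻¹ = 13: x ≡ 13·21 = 273 = 2·111 + 51, so x = 51.
Check: g(51) = 94·51 + 80 = 4874 = 43·111 + 101 ≡ 101 (mod 111).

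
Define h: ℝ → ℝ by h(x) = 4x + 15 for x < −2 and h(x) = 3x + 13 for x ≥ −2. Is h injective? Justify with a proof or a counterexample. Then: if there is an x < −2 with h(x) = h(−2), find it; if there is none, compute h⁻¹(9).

-4/3

Both pieces are strictly increasing (slopes 4 and 3), so each is injective on its own interval.
The left piece maps (−∞, −2) onto (−∞, 7); the right piece maps [−2, ∞) onto [7, ∞).
These images are disjoint, so no value is attained by both pieces. Hence h is injective.
Because the two images are disjoint, no x < −2 has h(x) = h(−2), so we compute h⁻¹(9): 9 lies in [7, ∞), so solve 3x + 13 = 9: x = (9 − 13)/3 = −4/3.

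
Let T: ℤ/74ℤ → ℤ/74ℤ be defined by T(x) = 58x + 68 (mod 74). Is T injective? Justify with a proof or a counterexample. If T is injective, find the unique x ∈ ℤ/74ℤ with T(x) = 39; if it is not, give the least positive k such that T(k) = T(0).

We have gcd(58, 74) = 2 > 1. Taking s = 0 and t = 37: T(0) = 68 and T(37) = 58·37 + 68 = 2214 ≡ 68 (mod 74).
So T(0) = T(37) while 0 ≠ 37, thus T is not injective.
Since T is not injective, we find the least positive k with T(k) = T(0): this means 58k ≡ 0 (mod 74), i.e. 74 ∣ 58k. Since gcd(58, 74) = 2, dividing through by 2 this holds exactly when 37 ∣ 29k, and as gcd(29, 37) = 1, exactly when 37 ∣ k.
The smallest positive such k is 37.

37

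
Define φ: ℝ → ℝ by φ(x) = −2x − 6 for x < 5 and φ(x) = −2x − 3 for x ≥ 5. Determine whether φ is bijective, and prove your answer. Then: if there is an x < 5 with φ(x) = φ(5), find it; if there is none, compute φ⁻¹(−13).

Both pieces are strictly decreasing (slopes −2 and −2), so each is injective on its own interval.
The left piece maps (−∞, 5) onto (−16, ∞); the right piece maps [5, ∞) onto (−∞, −13].
These images overlap. In particular φ(5) = −13 (right piece), and solving −2x − 6 = −13 on the left piece gives x = 7/2 < 5.
So φ(7/2) = φ(5) with 7/2 ≠ 5, and φ is not injective, hence not bijective. This x = 7/2 is the requested value below 5.

7/2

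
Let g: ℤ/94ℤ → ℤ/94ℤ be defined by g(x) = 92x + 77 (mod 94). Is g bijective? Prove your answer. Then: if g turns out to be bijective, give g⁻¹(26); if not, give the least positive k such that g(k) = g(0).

We have gcd(92, 94) = 2 > 1. Taking a = 0 and b = 47: g(0) = 77 and g(47) = 92·47 + 77 = 4401 ≡ 77 (mod 94).
So g(0) = g(47) while 0 ≠ 47, so g is not injective, hence not bijective.
Since g is not bijective, we find the least positive k with g(k) = g(0): this means 92k ≡ 0 (mod 94), i.e. 94 ∣ 92k. Since gcd(92, 94) = 2, dividing through by 2 this holds exactly when 47 ∣ 46k, and as gcd(46, 47) = 1, exactly when 47 ∣ k.
The smallest positive such k is 47.

47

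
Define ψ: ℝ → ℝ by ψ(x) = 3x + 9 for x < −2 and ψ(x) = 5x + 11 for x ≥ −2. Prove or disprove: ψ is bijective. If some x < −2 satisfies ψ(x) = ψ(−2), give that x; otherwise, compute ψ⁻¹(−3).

-8/3

Both pieces are strictly increasing (slopes 3 and 5), so each is injective on its own interval.
The left piece maps (−∞, −2) onto (−∞, 3); the right piece maps [−2, ∞) onto [1, ∞).
These images overlap. In particular ψ(−2) = 1 (right piece), and solving 3x + 9 = 1 on the left piece gives x = −8/3 < −2.
So ψ(−8/3) = ψ(−2) with −8/3 ≠ −2, and ψ is not injective, hence not bijective. This x = −8/3 is the requested value below −2.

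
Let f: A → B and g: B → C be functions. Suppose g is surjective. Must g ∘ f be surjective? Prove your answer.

No. Take A = {0}, B = C = {0, 1, 2}, f(0) = 0, and g = identity (surjective).
Then (g ∘ f)(0) = 0, and 2 ∈ C has no preimage under g ∘ f, so g ∘ f is not surjective.

not surjective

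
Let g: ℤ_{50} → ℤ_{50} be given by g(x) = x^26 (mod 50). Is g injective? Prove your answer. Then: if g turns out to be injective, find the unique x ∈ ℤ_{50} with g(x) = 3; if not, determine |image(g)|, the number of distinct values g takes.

g(0) = 0^26 = 0.
g(10): Repeated squaring mod 50: 10^1 ≡ 10, 10^2 ≡ 10² = 100 ≡ 0, 10^4 ≡ 0² = 0, 10^8 ≡ 0² = 0, 10^16 ≡ 0² = 0. Since 26 = 16 + 8 + 2, 10^26 ≡ 0·0·0: 0·0 = 0, then 0·0 = 0. So 10^26 ≡ 0 (mod 50).
So g(0) = g(10) = 0 while 0 ≠ 10, therefore g is not injective.
Since g is not injective, we determine |image(g)|. Computing x^26 mod 50 for each x (by repeated squaring, reducing mod 50 at every step), the values g(0), g(1), …, g(49) are: 0, 1, 14, 29, 46, 25, 6, 49, 44, 41, 0, 11, 34, 9, 36, 25, 16, 19, 24, 31, 0, 21, 4, 39, 26, 25, 26, 39, 4, 21, 0, 31, 24, 19, 16, 25, 36, 9, 34, 11, 0, 41, 44, 49, 6, 25, 46, 29, 14, 1.
The distinct values are {0, 1, 4, 6, 9, 11, 14, 16, 19, 21, 24, 25, 26, 29, 31, 34, 36, 39, 41, 44, 46, 49}; there are 22 of them.

22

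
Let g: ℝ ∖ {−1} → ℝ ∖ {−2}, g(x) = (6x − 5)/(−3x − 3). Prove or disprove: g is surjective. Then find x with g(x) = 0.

5/6

For any y ≠ −2, solving y(−3x − 3) = 6x − 5 for x gives a well-defined x ≠ −1. So g is surjective.
Solving g(x) = 0: cross-multiplying gives 6x − 5 = 0(−3x − 3), which rearranges to 6x = 5, so x = 5/6.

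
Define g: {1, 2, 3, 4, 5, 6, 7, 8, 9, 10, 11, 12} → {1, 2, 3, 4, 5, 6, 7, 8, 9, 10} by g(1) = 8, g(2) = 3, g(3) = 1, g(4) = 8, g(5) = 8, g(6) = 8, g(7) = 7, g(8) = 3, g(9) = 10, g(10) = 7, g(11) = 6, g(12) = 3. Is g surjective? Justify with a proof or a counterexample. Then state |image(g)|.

6

No element maps to 2, so g is not surjective.
The image of g is {1, 3, 6, 7, 8, 10}, which has 6 elements.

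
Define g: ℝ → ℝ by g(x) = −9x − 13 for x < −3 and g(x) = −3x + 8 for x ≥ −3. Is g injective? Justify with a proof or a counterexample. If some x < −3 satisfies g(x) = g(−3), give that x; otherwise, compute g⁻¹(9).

Both pieces are strictly decreasing (slopes −9 and −3), so each is injective on its own interval.
The left piece maps (−∞, −3) onto (14, ∞); the right piece maps [−3, ∞) onto (−∞, 17].
These images overlap. In particular g(−3) = 17 (right piece), and solving −9x − 13 = 17 on the left piece gives x = −10/3 < −3.
So g(−10/3) = g(−3) with −10/3 ≠ −3, and g is not injective. This x = −10/3 is the requested value below −3.

-10/3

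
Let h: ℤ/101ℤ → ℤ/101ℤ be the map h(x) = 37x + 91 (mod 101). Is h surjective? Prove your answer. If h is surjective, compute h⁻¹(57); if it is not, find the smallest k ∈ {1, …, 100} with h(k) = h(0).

10

Since gcd(37, 101) = 1, 37 is invertible modulo 101. Euclid's algorithm: 101 = 2·37 + 27, 37 = 1·27 + 10, 27 = 2·10 + 7, 10 = 1·7 + 3, 7 = 2·3 + 1; back-substituting gives 1 = 71·37 − 26·101, so 37⁻¹ ≡ 71 (mod 101).
Then y ↦ 71(y − 91) is a two-sided inverse to h, so every y ∈ ℤ/101ℤ has a preimage.
So h is surjective.
Since h is surjective, we compute h⁻¹(57): solve 37x + 91 ≡ 57 (mod 101), i.e. 37x ≡ 67 (mod 101).
Multiplying by 37⁻¹ = 71 gives x ≡ 71·67 = 4757 = 47·101 + 10 ≡ 10 (mod 101).
Check: h(10) = 37·10 + 91 = 461 = 4·101 + 57 ≡ 57 (mod 101).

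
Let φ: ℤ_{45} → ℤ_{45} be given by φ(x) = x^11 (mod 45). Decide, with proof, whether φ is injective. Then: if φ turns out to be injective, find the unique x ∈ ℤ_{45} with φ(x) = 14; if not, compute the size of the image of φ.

φ(0) = 0^11 = 0.
φ(15): Repeated squaring mod 45: 15^1 ≡ 15, 15^2 ≡ 15² = 225 ≡ 0, 15^4 ≡ 0² = 0, 15^8 ≡ 0² = 0. Since 11 = 8 + 2 + 1, 15^11 ≡ 0·0·15: 0·0 = 0, then 0·15 = 0. So 15^11 ≡ 0 (mod 45).
So φ(0) = φ(15) = 0 while 0 ≠ 15, so φ is not injective.
Since φ is not injective, we determine |image(φ)|. Computing x^11 mod 45 for each x (by repeated squaring, reducing mod 45 at every step), the values φ(0), φ(1), …, φ(44) are: 0, 1, 23, 27, 34, 20, 36, 13, 17, 9, 10, 41, 18, 7, 29, 0, 31, 8, 27, 19, 5, 36, 43, 2, 9, 40, 26, 18, 37, 14, 0, 16, 38, 27, 4, 35, 36, 28, 32, 9, 25, 11, 18, 22, 44.
The distinct values are {0, 1, 2, 4, 5, 7, 8, 9, 10, 11, 13, 14, 16, 17, 18, 19, 20, 22, 23, 25, 26, 27, 28, 29, 31, 32, 34, 35, 36, 37, 38, 40, 41, 43, 44}; there are 35 of them.

35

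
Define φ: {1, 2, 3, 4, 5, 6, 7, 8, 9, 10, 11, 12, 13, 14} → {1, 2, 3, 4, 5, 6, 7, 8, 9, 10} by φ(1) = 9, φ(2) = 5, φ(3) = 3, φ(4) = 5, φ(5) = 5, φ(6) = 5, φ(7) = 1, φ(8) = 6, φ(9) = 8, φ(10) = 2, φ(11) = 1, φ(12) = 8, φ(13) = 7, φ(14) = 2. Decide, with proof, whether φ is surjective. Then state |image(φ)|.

No element maps to 4, so φ is not surjective.
The image of φ is {1, 2, 3, 5, 6, 7, 8, 9}, which has 8 elements.

8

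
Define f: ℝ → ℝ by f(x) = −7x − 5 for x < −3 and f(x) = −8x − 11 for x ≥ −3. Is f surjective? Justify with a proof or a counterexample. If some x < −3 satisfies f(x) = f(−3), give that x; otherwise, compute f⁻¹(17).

Both pieces are strictly decreasing (slopes −7 and −8), so each is injective on its own interval.
The left piece maps (−∞, −3) onto (16, ∞); the right piece maps [−3, ∞) onto (−∞, 13].
The union (16, ∞) ∪ (−∞, 13] omits the interval between 16 and 13; in particular 16 has no preimage. So f is not surjective.
Because the two images are disjoint, no x < −3 has f(x) = f(−3), so we compute f⁻¹(17): 17 lies in (16, ∞), so solve −7x − 5 = 17: x = (17 + 5)/(−7) = −22/7.

-22/7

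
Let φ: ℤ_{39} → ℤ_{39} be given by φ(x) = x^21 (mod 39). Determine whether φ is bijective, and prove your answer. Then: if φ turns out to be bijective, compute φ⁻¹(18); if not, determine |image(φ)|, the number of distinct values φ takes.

15

φ(2): Repeated squaring mod 39: 2^1 ≡ 2, 2^2 ≡ 2² = 4, 2^4 ≡ 4² = 16, 2^8 ≡ 16² = 256 ≡ 22, 2^16 ≡ 22² = 484 ≡ 16. Since 21 = 16 + 4 + 1, 2^21 ≡ 16·16·2: 16·16 = 256 ≡ 22, then 22·2 = 44 ≡ 5. So 2^21 ≡ 5 (mod 39).
φ(5): Repeated squaring mod 39: 5^1 ≡ 5, 5^2 ≡ 5² = 25, 5^4 ≡ 25² = 625 ≡ 1, 5^8 ≡ 1² = 1, 5^16 ≡ 1² = 1. Since 21 = 16 + 4 + 1, 5^21 ≡ 1·1·5: 1·1 = 1, then 1·5 = 5. So 5^21 ≡ 5 (mod 39).
So φ(2) = φ(5) = 5 while 2 ≠ 5, thus φ is not injective, hence not bijective.
Since φ is not bijective, we determine |image(φ)|. Computing x^21 mod 39 for each x (by repeated squaring, reducing mod 39 at every step), the values φ(0), φ(1), …, φ(38) are: 0, 1, 5, 27, 25, 5, 18, 34, 8, 27, 25, 8, 12, 13, 14, 18, 1, 38, 18, 31, 8, 21, 1, 38, 21, 25, 26, 27, 31, 14, 12, 31, 5, 21, 34, 14, 12, 34, 38.
The distinct values are {0, 1, 5, 8, 12, 13, 14, 18, 21, 25, 26, 27, 31, 34, 38}; there are 15 of them.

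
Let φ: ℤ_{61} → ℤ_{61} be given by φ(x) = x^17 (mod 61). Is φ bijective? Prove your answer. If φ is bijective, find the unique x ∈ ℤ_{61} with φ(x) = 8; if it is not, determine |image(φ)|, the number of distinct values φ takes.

Since 61 is prime, the nonzero elements of ℤ_{61} form a cyclic group of order 60.
As gcd(17, 60) = 1, raising to the 17th power is a bijection on this group: if s^17 ≡ t^17 then (st^{−1})^17 = 1, and the only element of order dividing gcd(17, 60) = 1 is 1, so s = t.
With φ(0) = 0 this makes φ injective on all of ℤ_{61}, hence bijective (finite equal-size domain and codomain). In particular φ is bijective.
Since φ is bijective, we find the preimage of 8. The inverse of x ↦ x^17 on (ℤ_{61})^× is x ↦ x^53, because 17·53 = 901 = 15·60 + 1 ≡ 1 (mod 60) and x^{60} = 1 for x ≠ 0 (Fermat). So φ⁻¹(8) = 8^53 mod 61.
Repeated squaring mod 61: 8^1 ≡ 8, 8^2 ≡ 8² = 64 ≡ 3, 8^4 ≡ 3² = 9, 8^8 ≡ 9² = 81 ≡ 20, 8^16 ≡ 20² = 400 ≡ 34, 8^32 ≡ 34² = 1156 ≡ 58. Since 53 = 32 + 16 + 4 + 1, 8^53 ≡ 58·34·9·8: 58·34 = 1972 ≡ 20, then 20·9 = 180 ≡ 58, then 58·8 = 464 ≡ 37. So 8^53 ≡ 37 (mod 61).
Hence φ⁻¹(8) = 37.

37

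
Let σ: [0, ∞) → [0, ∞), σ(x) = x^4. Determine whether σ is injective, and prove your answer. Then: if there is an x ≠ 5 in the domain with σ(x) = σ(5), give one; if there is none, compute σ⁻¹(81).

On [0, ∞), x ↦ x^4 is strictly increasing, so σ(s) = σ(t) forces s = t. Hence σ is injective.
Since x ↦ x^4 is strictly increasing on [0, ∞), it is injective there, so no x ≠ 5 in the domain has σ(x) = σ(5). We therefore compute σ⁻¹(81) = 81^{1/4} = 3 (indeed 3^4 = 81).

3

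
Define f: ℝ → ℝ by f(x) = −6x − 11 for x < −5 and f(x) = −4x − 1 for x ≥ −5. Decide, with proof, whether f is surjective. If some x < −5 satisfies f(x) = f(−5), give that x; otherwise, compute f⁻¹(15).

Both pieces are strictly decreasing (slopes −6 and −4), so each is injective on its own interval.
The left piece maps (−∞, −5) onto (19, ∞); the right piece maps [−5, ∞) onto (−∞, 19].
These images together cover ℝ, so f is surjective.
Because the two images are disjoint, no x < −5 has f(x) = f(−5), so we compute f⁻¹(15): 15 lies in (−∞, 19], so solve −4x − 1 = 15: x = (15 + 1)/(−4) = −4.

-4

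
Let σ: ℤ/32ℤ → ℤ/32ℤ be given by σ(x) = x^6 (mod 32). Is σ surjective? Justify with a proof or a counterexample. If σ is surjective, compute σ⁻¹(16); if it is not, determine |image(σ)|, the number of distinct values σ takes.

5

σ(0) = 0^6 = 0.
σ(2): Repeated squaring mod 32: 2^1 ≡ 2, 2^2 ≡ 2² = 4, 2^4 ≡ 4² = 16. Since 6 = 4 + 2, 2^6 ≡ 16·4: 16·4 = 64 ≡ 0. So 2^6 ≡ 0 (mod 32).
So σ(0) = σ(2) = 0 while 0 ≠ 2, thus σ is not injective.
A non-injective map from the 32-element set ℤ/32ℤ to itself takes at most 31 distinct values, so it cannot be surjective. So σ is not surjective.
Since σ is not surjective, we determine |image(σ)|. Computing x^6 mod 32 for each x (by repeated squaring, reducing mod 32 at every step), the values σ(0), σ(1), …, σ(31) are: 0, 1, 0, 25, 0, 9, 0, 17, 0, 17, 0, 9, 0, 25, 0, 1, 0, 1, 0, 25, 0, 9, 0, 17, 0, 17, 0, 9, 0, 25, 0, 1.
The distinct values are {0, 1, 9, 17, 25}; there are 5 of them.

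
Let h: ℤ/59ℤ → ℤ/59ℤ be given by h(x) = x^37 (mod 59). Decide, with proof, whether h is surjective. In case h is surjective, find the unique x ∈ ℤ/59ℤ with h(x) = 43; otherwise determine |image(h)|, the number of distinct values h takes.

23

Since 59 is prime, the nonzero elements of ℤ/59ℤ form a cyclic group of order 58.
As gcd(37, 58) = 1, raising to the 37th power is a bijection on this group: if s^37 ≡ t^37 then (st^{−1})^37 = 1, and the only element of order dividing gcd(37, 58) = 1 is 1, so s = t.
With h(0) = 0 this makes h injective on all of ℤ/59ℤ, hence bijective (finite equal-size domain and codomain). In particular h is surjective.
Since h is surjective, we find the preimage of 43. The inverse of x ↦ x^37 on (ℤ/59ℤ)^× is x ↦ x^11, because 37·11 = 407 = 7·58 + 1 ≡ 1 (mod 58) and x^{58} = 1 for x ≠ 0 (Fermat). So h⁻¹(43) = 43^11 mod 59.
Repeated squaring mod 59: 43^1 ≡ 43, 43^2 ≡ 43² = 1849 ≡ 20, 43^4 ≡ 20² = 400 ≡ 46, 43^8 ≡ 46² = 2116 ≡ 51. Since 11 = 8 + 2 + 1, 43^11 ≡ 51·20·43: 51·20 = 1020 ≡ 17, then 17·43 = 731 ≡ 23. So 43^11 ≡ 23 (mod 59).
Hence h⁻¹(43) = 23.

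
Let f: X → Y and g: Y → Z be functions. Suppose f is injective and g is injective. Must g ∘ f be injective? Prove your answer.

Suppose (g ∘ f)(u) = (g ∘ f)(v), i.e. g(f(u)) = g(f(v)).
Since g is injective, f(u) = f(v). Since f is injective, u = v. Hence g ∘ f is injective.

injective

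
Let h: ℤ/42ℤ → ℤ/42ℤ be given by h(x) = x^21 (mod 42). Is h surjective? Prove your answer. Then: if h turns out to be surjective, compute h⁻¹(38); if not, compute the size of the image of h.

18

h(2): Repeated squaring mod 42: 2^1 ≡ 2, 2^2 ≡ 2² = 4, 2^4 ≡ 4² = 16, 2^8 ≡ 16² = 256 ≡ 4, 2^16 ≡ 4² = 16. Since 21 = 16 + 4 + 1, 2^21 ≡ 16·16·2: 16·16 = 256 ≡ 4, then 4·2 = 8. So 2^21 ≡ 8 (mod 42).
h(8): Repeated squaring mod 42: 8^1 ≡ 8, 8^2 ≡ 8² = 64 ≡ 22, 8^4 ≡ 22² = 484 ≡ 22, 8^8 ≡ 22² = 484 ≡ 22, 8^16 ≡ 22² = 484 ≡ 22. Since 21 = 16 + 4 + 1, 8^21 ≡ 22·22·8: 22·22 = 484 ≡ 22, then 22·8 = 176 ≡ 8. So 8^21 ≡ 8 (mod 42).
So h(2) = h(8) = 8 while 2 ≠ 8, hence h is not injective.
A non-injective map from the 42-element set ℤ/42ℤ to itself takes at most 41 distinct values, so it cannot be surjective. Therefore h is not surjective.
Since h is not surjective, we determine |image(h)|. Computing x^21 mod 42 for each x (by repeated squaring, reducing mod 42 at every step), the values h(0), h(1), …, h(41) are: 0, 1, 8, 27, 22, 41, 6, 7, 8, 15, 34, 29, 6, 13, 14, 15, 22, 41, 36, 13, 20, 21, 22, 29, 6, 1, 20, 27, 28, 29, 36, 13, 8, 27, 34, 35, 36, 1, 20, 15, 34, 41.
The distinct values are {0, 1, 6, 7, 8, 13, 14, 15, 20, 21, 22, 27, 28, 29, 34, 35, 36, 41}; there are 18 of them.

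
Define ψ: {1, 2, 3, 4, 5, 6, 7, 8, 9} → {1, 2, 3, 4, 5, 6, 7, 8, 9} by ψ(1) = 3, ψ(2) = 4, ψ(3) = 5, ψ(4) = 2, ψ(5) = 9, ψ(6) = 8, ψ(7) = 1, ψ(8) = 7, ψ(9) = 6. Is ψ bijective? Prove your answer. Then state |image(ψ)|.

9

The values 3, 4, 5, 2, 9, 8, 1, 7, 6 are a permutation of {1, 2, 3, 4, 5, 6, 7, 8, 9}: each element appears exactly once.
So ψ is injective and surjective, hence bijective.
The image of ψ is {1, 2, 3, 4, 5, 6, 7, 8, 9}, which has 9 elements.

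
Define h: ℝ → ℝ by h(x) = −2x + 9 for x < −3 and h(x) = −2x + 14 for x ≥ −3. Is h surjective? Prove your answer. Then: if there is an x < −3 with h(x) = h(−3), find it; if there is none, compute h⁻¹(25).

Both pieces are strictly decreasing (slopes −2 and −2), so each is injective on its own interval.
The left piece maps (−∞, −3) onto (15, ∞); the right piece maps [−3, ∞) onto (−∞, 20].
The union (15, ∞) ∪ (−∞, 20] covers ℝ, so h is surjective.
For the follow-up: the images overlap, so an x < −3 with h(x) = h(−3) exists. h(−3) = 20; solving −2x + 9 = 20 for x < −3 gives x = (20 − 9)/(−2) = −11/2.

-11/2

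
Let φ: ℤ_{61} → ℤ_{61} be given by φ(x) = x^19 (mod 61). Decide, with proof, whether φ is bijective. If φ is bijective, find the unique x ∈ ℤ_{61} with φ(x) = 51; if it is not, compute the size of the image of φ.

17

Since 61 is prime, the nonzero elements of ℤ_{61} form a cyclic group of order 60.
As gcd(19, 60) = 1, raising to the 19th power is a bijection on this group: if a^19 ≡ b^19 then (ab^{−1})^19 = 1, and the only element of order dividing gcd(19, 60) = 1 is 1, so a = b.
With φ(0) = 0 this makes φ injective on all of ℤ_{61}, hence bijective (finite equal-size domain and codomain). In particular φ is bijective.
Since φ is bijective, we find the preimage of 51. The inverse of x ↦ x^19 on (ℤ_{61})^× is x ↦ x^19, because 19·19 = 361 = 6·60 + 1 ≡ 1 (mod 60) and x^{60} = 1 for x ≠ 0 (Fermat). So φ⁻¹(51) = 51^19 mod 61.
Repeated squaring mod 61: 51^1 ≡ 51, 51^2 ≡ 51² = 2601 ≡ 39, 51^4 ≡ 39² = 1521 ≡ 57, 51^8 ≡ 57² = 3249 ≡ 16, 51^16 ≡ 16² = 256 ≡ 12. Since 19 = 16 + 2 + 1, 51^19 ≡ 12·39·51: 12·39 = 468 ≡ 41, then 41·51 = 2091 ≡ 17. So 51^19 ≡ 17 (mod 61).
Hence φ⁻¹(51) = 17.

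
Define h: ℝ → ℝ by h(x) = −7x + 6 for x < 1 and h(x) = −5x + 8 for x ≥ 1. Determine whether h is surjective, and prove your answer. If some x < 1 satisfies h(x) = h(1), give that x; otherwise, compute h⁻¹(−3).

3/7

Both pieces are strictly decreasing (slopes −7 and −5), so each is injective on its own interval.
The left piece maps (−∞, 1) onto (−1, ∞); the right piece maps [1, ∞) onto (−∞, 3].
The union (−1, ∞) ∪ (−∞, 3] covers ℝ, so h is surjective.
For the follow-up: the images overlap, so an x < 1 with h(x) = h(1) exists. h(1) = 3; solving −7x + 6 = 3 for x < 1 gives x = (3 − 6)/(−7) = 3/7.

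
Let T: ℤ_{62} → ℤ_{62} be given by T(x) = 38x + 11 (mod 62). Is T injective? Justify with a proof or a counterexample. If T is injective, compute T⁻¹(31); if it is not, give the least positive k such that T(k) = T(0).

We have gcd(38, 62) = 2 > 1. Taking a = 0 and b = 31: T(0) = 11 and T(31) = 38·31 + 11 = 1189 ≡ 11 (mod 62).
So T(0) = T(31) while 0 ≠ 31, thus T is not injective.
Since T is not injective, we find the least positive k with T(k) = T(0): this means 38k ≡ 0 (mod 62), i.e. 62 ∣ 38k. Since gcd(38, 62) = 2, dividing through by 2 this holds exactly when 31 ∣ 19k, and as gcd(19, 31) = 1, exactly when 31 ∣ k.
The smallest positive such k is 31.

31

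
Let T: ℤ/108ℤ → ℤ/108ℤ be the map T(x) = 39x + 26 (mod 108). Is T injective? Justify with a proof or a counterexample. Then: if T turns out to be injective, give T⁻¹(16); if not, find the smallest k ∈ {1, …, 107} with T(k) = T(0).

Recall: T is injective when T(a) = T(b) forces a = b.
We have gcd(39, 108) = 3 > 1. Taking a = 0 and b = 36: T(0) = 26 and T(36) = 39·36 + 26 = 1430 ≡ 26 (mod 108).
So T(0) = T(36) while 0 ≠ 36, thus T is not injective.
Since T is not injective, we find the least positive k with T(k) = T(0): this means 39k ≡ 0 (mod 108), i.e. 108 ∣ 39k. Since gcd(39, 108) = 3, dividing through by 3 this holds exactly when 36 ∣ 13k, and as gcd(13, 36) = 1, exactly when 36 ∣ k.
The smallest positive such k is 36.

36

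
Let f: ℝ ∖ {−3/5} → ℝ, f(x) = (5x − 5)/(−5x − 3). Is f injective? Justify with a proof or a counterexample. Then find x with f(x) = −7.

-13/15

Suppose f(a) = f(b). Cross-multiplying: (5a − 5)(−5b − 3) = (5b − 5)(−5a − 3).
Expanding both sides and cancelling the symmetric terms leaves −40·(a − b) = 0. Since −40 ≠ 0, a = b. So f is injective.
Solving f(x) = −7: cross-multiplying gives 5x − 5 = −7(−5x − 3), which rearranges to −30x = 26, so x = −13/15.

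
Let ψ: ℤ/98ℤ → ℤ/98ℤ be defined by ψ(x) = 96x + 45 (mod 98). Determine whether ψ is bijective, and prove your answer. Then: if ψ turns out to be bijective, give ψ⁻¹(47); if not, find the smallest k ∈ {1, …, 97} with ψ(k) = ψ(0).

49

We have gcd(96, 98) = 2 > 1. Taking s = 0 and t = 49: ψ(0) = 45 and ψ(49) = 96·49 + 45 = 4749 ≡ 45 (mod 98).
So ψ(0) = ψ(49) while 0 ≠ 49, hence ψ is not injective, hence not bijective.
Since ψ is not bijective, we find the least positive k with ψ(k) = ψ(0): this means 96k ≡ 0 (mod 98), i.e. 98 ∣ 96k. Since gcd(96, 98) = 2, dividing through by 2 this holds exactly when 49 ∣ 48k, and as gcd(48, 49) = 1, exactly when 49 ∣ k.
The smallest positive such k is 49.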